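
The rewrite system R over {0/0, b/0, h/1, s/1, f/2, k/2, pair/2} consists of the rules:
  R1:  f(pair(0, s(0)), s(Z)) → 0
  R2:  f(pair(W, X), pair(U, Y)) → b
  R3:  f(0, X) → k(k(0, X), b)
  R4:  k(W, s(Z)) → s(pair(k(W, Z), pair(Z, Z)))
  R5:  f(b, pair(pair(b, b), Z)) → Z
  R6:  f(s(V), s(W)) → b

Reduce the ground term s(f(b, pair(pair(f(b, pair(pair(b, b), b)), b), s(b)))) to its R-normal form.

1. s(f(b, pair(pair(f(b, pair(pair(b, b), b)), b), s(b))))  →  s(f(b, pair(pair(b, b), s(b))))   [R5 at 1.2.1.1]
2. s(f(b, pair(pair(b, b), s(b))))  →  s(s(b))   [R5 at 1]

s(s(b))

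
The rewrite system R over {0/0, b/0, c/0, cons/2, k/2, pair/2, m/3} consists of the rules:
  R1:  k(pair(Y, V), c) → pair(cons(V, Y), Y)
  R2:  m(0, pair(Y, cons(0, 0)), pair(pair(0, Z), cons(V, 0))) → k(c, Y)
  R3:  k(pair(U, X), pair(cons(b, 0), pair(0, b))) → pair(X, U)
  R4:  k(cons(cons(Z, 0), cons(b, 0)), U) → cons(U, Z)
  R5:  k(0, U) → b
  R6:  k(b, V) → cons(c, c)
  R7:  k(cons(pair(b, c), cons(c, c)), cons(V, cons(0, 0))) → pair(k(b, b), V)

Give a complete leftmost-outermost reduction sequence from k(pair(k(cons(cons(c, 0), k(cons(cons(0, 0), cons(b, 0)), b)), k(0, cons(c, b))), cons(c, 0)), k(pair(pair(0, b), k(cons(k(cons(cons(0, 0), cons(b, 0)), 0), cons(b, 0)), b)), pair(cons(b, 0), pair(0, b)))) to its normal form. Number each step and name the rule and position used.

1. k(pair(k(cons(cons(c, 0), k(cons(cons(0, 0), cons(b, 0)), b)), k(0, cons(c, b))), cons(c, 0)), k(pair(pair(0, b), k(cons(k(cons(cons(0, 0), cons(b, 0)), 0), cons(b, 0)), b)), pair(cons(b, 0), pair(0, b))))  →  k(pair(k(cons(cons(c, 0), cons(b, 0)), k(0, cons(c, b))), cons(c, 0)), k(pair(pair(0, b), k(cons(k(cons(cons(0, 0), cons(b, 0)), 0), cons(b, 0)), b)), pair(cons(b, 0), pair(0, b))))   [R4 at 1.1.1.2]
2. k(pair(k(cons(cons(c, 0), cons(b, 0)), k(0, cons(c, b))), cons(c, 0)), k(pair(pair(0, b), k(cons(k(cons(cons(0, 0), cons(b, 0)), 0), cons(b, 0)), b)), pair(cons(b, 0), pair(0, b))))  →  k(pair(cons(k(0, cons(c, b)), c), cons(c, 0)), k(pair(pair(0, b), k(cons(k(cons(cons(0, 0), cons(b, 0)), 0), cons(b, 0)), b)), pair(cons(b, 0), pair(0, b))))   [R4 at 1.1]
3. k(pair(cons(k(0, cons(c, b)), c), cons(c, 0)), k(pair(pair(0, b), k(cons(k(cons(cons(0, 0), cons(b, 0)), 0), cons(b, 0)), b)), pair(cons(b, 0), pair(0, b))))  →  k(pair(cons(b, c), cons(c, 0)), k(pair(pair(0, b), k(cons(k(cons(cons(0, 0), cons(b, 0)), 0), cons(b, 0)), b)), pair(cons(b, 0), pair(0, b))))   [R5 at 1.1.1]
4. k(pair(cons(b, c), cons(c, 0)), k(pair(pair(0, b), k(cons(k(cons(cons(0, 0), cons(b, 0)), 0), cons(b, 0)), b)), pair(cons(b, 0), pair(0, b))))  →  k(pair(cons(b, c), cons(c, 0)), pair(k(cons(k(cons(cons(0, 0), cons(b, 0)), 0), cons(b, 0)), b), pair(0, b)))   [R3 at 2]
5. k(pair(cons(b, c), cons(c, 0)), pair(k(cons(k(cons(cons(0, 0), cons(b, 0)), 0), cons(b, 0)), b), pair(0, b)))  →  k(pair(cons(b, c), cons(c, 0)), pair(k(cons(cons(0, 0), cons(b, 0)), b), pair(0, b)))   [R4 at 2.1.1.1]
6. k(pair(cons(b, c), cons(c, 0)), pair(k(cons(cons(0, 0), cons(b, 0)), b), pair(0, b)))  →  k(pair(cons(b, c), cons(c, 0)), pair(cons(b, 0), pair(0, b)))   [R4 at 2.1]
7. k(pair(cons(b, c), cons(c, 0)), pair(cons(b, 0), pair(0, b)))  →  pair(cons(c, 0), cons(b, c))   [R3 at ε]

pair(cons(c, 0), cons(b, c))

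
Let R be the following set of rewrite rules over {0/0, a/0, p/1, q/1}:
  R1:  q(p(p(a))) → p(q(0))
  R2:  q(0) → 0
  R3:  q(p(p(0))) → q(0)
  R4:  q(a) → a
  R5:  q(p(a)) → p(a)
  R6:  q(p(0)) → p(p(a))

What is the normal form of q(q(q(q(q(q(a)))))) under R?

a

1. q(q(q(q(q(q(a))))))  →  q(q(q(q(q(a)))))   [R4 at 1.1.1.1.1]
2. q(q(q(q(q(a)))))  →  q(q(q(q(a))))   [R4 at 1.1.1.1]
3. q(q(q(q(a))))  →  q(q(q(a)))   [R4 at 1.1.1]
4. q(q(q(a)))  →  q(q(a))   [R4 at 1.1]
5. q(q(a))  →  q(a)   [R4 at 1]
6. q(a)  →  a   [R4 at ε]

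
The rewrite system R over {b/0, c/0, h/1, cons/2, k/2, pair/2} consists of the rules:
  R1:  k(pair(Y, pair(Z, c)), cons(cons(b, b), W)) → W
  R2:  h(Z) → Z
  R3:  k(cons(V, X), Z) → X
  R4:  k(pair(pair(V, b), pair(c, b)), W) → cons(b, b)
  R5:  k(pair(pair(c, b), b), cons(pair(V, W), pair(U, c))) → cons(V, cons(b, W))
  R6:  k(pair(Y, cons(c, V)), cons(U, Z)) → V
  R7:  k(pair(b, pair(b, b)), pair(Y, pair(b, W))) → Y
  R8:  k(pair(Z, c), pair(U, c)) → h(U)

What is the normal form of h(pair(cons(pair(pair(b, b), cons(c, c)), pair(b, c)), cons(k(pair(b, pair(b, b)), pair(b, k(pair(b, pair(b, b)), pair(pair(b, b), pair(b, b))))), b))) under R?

pair(cons(pair(pair(b, b), cons(c, c)), pair(b, c)), cons(b, b))

1. h(pair(cons(pair(pair(b, b), cons(c, c)), pair(b, c)), cons(k(pair(b, pair(b, b)), pair(b, k(pair(b, pair(b, b)), pair(pair(b, b), pair(b, b))))), b)))  →  pair(cons(pair(pair(b, b), cons(c, c)), pair(b, c)), cons(k(pair(b, pair(b, b)), pair(b, k(pair(b, pair(b, b)), pair(pair(b, b), pair(b, b))))), b))   [R2 at ε]
2. pair(cons(pair(pair(b, b), cons(c, c)), pair(b, c)), cons(k(pair(b, pair(b, b)), pair(b, k(pair(b, pair(b, b)), pair(pair(b, b), pair(b, b))))), b))  →  pair(cons(pair(pair(b, b), cons(c, c)), pair(b, c)), cons(k(pair(b, pair(b, b)), pair(b, pair(b, b))), b))   [R7 at 2.1.2.2]
3. pair(cons(pair(pair(b, b), cons(c, c)), pair(b, c)), cons(k(pair(b, pair(b, b)), pair(b, pair(b, b))), b))  →  pair(cons(pair(pair(b, b), cons(c, c)), pair(b, c)), cons(b, b))   [R7 at 2.1]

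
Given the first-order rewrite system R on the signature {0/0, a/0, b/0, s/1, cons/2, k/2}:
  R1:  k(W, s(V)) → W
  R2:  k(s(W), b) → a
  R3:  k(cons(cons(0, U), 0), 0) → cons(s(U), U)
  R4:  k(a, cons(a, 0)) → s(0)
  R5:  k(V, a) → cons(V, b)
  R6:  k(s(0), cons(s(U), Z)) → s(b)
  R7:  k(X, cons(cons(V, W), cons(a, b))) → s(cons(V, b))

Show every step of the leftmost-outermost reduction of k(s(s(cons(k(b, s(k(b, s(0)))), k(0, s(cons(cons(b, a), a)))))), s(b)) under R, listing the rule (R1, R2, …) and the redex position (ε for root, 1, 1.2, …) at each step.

1. k(s(s(cons(k(b, s(k(b, s(0)))), k(0, s(cons(cons(b, a), a)))))), s(b))  →  s(s(cons(k(b, s(k(b, s(0)))), k(0, s(cons(cons(b, a), a))))))   [R1 at ε]
2. s(s(cons(k(b, s(k(b, s(0)))), k(0, s(cons(cons(b, a), a))))))  →  s(s(cons(b, k(0, s(cons(cons(b, a), a))))))   [R1 at 1.1.1]
3. s(s(cons(b, k(0, s(cons(cons(b, a), a))))))  →  s(s(cons(b, 0)))   [R1 at 1.1.2]

s(s(cons(b, 0)))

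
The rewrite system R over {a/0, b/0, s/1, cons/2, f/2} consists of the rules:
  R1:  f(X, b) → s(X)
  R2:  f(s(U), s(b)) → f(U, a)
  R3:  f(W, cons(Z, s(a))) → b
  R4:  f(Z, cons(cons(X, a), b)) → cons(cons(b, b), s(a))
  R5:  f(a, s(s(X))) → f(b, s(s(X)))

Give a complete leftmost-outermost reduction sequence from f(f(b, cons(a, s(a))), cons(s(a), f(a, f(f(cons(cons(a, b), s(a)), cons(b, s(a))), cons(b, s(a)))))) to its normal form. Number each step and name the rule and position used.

1. f(f(b, cons(a, s(a))), cons(s(a), f(a, f(f(cons(cons(a, b), s(a)), cons(b, s(a))), cons(b, s(a))))))  →  f(b, cons(s(a), f(a, f(f(cons(cons(a, b), s(a)), cons(b, s(a))), cons(b, s(a))))))   [R3 at 1]
2. f(b, cons(s(a), f(a, f(f(cons(cons(a, b), s(a)), cons(b, s(a))), cons(b, s(a))))))  →  f(b, cons(s(a), f(a, b)))   [R3 at 2.2.2]
3. f(b, cons(s(a), f(a, b)))  →  f(b, cons(s(a), s(a)))   [R1 at 2.2]
4. f(b, cons(s(a), s(a)))  →  b   [R3 at ε]

b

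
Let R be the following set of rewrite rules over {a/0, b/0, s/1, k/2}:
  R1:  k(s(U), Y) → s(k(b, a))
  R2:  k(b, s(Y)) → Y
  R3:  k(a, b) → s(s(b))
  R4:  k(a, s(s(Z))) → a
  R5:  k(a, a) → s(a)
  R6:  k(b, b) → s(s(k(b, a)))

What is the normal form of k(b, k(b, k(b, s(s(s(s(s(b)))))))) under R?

1. k(b, k(b, k(b, s(s(s(s(s(b))))))))  →  k(b, k(b, s(s(s(s(b))))))   [R2 at 2.2]
2. k(b, k(b, s(s(s(s(b))))))  →  k(b, s(s(s(b))))   [R2 at 2]
3. k(b, s(s(s(b))))  →  s(s(b))   [R2 at ε]

s(s(b))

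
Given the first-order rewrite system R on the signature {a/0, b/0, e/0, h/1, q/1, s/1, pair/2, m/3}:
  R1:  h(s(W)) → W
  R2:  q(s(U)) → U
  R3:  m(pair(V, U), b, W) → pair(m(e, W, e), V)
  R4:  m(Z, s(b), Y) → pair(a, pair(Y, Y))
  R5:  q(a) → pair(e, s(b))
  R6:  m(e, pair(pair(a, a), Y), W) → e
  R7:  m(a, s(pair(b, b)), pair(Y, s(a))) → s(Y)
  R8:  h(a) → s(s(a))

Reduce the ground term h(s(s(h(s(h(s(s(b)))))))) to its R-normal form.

s(s(b))

1. h(s(s(h(s(h(s(s(b))))))))  →  s(h(s(h(s(s(b))))))   [R1 at ε]
2. s(h(s(h(s(s(b))))))  →  s(h(s(s(b))))   [R1 at 1]
3. s(h(s(s(b))))  →  s(s(b))   [R1 at 1]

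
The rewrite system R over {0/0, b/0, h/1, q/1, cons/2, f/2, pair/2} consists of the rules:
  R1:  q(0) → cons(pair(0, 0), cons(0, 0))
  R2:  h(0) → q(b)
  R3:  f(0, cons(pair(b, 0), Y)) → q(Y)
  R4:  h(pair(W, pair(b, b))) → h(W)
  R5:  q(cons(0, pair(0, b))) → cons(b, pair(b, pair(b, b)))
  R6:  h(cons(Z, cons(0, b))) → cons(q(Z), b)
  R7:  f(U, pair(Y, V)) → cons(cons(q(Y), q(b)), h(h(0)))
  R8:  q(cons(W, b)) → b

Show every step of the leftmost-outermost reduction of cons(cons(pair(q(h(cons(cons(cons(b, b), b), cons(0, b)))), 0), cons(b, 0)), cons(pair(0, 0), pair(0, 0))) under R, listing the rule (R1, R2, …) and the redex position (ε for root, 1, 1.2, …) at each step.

cons(cons(pair(b, 0), cons(b, 0)), cons(pair(0, 0), pair(0, 0)))

1. cons(cons(pair(q(h(cons(cons(cons(b, b), b), cons(0, b)))), 0), cons(b, 0)), cons(pair(0, 0), pair(0, 0)))  →  cons(cons(pair(q(cons(q(cons(cons(b, b), b)), b)), 0), cons(b, 0)), cons(pair(0, 0), pair(0, 0)))   [R6 at 1.1.1.1]
2. cons(cons(pair(q(cons(q(cons(cons(b, b), b)), b)), 0), cons(b, 0)), cons(pair(0, 0), pair(0, 0)))  →  cons(cons(pair(b, 0), cons(b, 0)), cons(pair(0, 0), pair(0, 0)))   [R8 at 1.1.1]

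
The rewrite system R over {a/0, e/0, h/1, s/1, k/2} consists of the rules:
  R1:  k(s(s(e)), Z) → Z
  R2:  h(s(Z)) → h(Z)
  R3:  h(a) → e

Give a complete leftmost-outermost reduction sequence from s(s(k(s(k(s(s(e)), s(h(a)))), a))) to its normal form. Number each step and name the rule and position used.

s(s(a))

1. s(s(k(s(k(s(s(e)), s(h(a)))), a)))  →  s(s(k(s(s(h(a))), a)))   [R1 at 1.1.1.1]
2. s(s(k(s(s(h(a))), a)))  →  s(s(k(s(s(e)), a)))   [R3 at 1.1.1.1.1]
3. s(s(k(s(s(e)), a)))  →  s(s(a))   [R1 at 1.1]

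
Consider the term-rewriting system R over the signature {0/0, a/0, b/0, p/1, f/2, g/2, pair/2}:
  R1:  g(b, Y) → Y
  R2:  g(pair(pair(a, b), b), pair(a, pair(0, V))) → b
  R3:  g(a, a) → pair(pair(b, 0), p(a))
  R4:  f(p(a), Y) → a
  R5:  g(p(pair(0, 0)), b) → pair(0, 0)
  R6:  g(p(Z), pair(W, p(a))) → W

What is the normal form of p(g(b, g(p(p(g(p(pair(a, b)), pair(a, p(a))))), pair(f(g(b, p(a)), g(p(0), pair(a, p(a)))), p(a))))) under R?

1. p(g(b, g(p(p(g(p(pair(a, b)), pair(a, p(a))))), pair(f(g(b, p(a)), g(p(0), pair(a, p(a)))), p(a)))))  →  p(g(p(p(g(p(pair(a, b)), pair(a, p(a))))), pair(f(g(b, p(a)), g(p(0), pair(a, p(a)))), p(a))))   [R1 at 1]
2. p(g(p(p(g(p(pair(a, b)), pair(a, p(a))))), pair(f(g(b, p(a)), g(p(0), pair(a, p(a)))), p(a))))  →  p(f(g(b, p(a)), g(p(0), pair(a, p(a)))))   [R6 at 1]
3. p(f(g(b, p(a)), g(p(0), pair(a, p(a)))))  →  p(f(p(a), g(p(0), pair(a, p(a)))))   [R1 at 1.1]
4. p(f(p(a), g(p(0), pair(a, p(a)))))  →  p(a)   [R4 at 1]

p(a)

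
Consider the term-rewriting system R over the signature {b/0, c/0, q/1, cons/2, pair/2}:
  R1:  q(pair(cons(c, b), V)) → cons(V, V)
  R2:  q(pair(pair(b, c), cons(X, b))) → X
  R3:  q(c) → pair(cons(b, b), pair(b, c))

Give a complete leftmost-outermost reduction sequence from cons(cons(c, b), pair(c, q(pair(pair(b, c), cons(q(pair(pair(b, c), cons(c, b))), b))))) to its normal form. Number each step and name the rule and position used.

1. cons(cons(c, b), pair(c, q(pair(pair(b, c), cons(q(pair(pair(b, c), cons(c, b))), b)))))  →  cons(cons(c, b), pair(c, q(pair(pair(b, c), cons(c, b)))))   [R2 at 2.2]
2. cons(cons(c, b), pair(c, q(pair(pair(b, c), cons(c, b)))))  →  cons(cons(c, b), pair(c, c))   [R2 at 2.2]

cons(cons(c, b), pair(c, c))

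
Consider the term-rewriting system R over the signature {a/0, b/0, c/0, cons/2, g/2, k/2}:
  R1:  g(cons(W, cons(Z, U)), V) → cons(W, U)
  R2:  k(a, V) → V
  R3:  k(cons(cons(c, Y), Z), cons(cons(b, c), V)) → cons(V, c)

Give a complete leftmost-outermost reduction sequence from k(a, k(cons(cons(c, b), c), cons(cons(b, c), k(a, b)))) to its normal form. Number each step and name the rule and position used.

cons(b, c)

1. k(a, k(cons(cons(c, b), c), cons(cons(b, c), k(a, b))))  →  k(cons(cons(c, b), c), cons(cons(b, c), k(a, b)))   [R2 at ε]
2. k(cons(cons(c, b), c), cons(cons(b, c), k(a, b)))  →  cons(k(a, b), c)   [R3 at ε]
3. cons(k(a, b), c)  →  cons(b, c)   [R2 at 1]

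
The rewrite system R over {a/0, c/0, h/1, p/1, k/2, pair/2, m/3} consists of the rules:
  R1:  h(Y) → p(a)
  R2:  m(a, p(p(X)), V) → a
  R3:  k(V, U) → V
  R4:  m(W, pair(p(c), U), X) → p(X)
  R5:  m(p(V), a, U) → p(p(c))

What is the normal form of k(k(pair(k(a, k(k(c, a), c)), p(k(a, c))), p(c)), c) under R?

pair(a, p(a))

1. k(k(pair(k(a, k(k(c, a), c)), p(k(a, c))), p(c)), c)  →  k(pair(k(a, k(k(c, a), c)), p(k(a, c))), p(c))   [R3 at ε]
2. k(pair(k(a, k(k(c, a), c)), p(k(a, c))), p(c))  →  pair(k(a, k(k(c, a), c)), p(k(a, c)))   [R3 at ε]
3. pair(k(a, k(k(c, a), c)), p(k(a, c)))  →  pair(a, p(k(a, c)))   [R3 at 1]
4. pair(a, p(k(a, c)))  →  pair(a, p(a))   [R3 at 2.1]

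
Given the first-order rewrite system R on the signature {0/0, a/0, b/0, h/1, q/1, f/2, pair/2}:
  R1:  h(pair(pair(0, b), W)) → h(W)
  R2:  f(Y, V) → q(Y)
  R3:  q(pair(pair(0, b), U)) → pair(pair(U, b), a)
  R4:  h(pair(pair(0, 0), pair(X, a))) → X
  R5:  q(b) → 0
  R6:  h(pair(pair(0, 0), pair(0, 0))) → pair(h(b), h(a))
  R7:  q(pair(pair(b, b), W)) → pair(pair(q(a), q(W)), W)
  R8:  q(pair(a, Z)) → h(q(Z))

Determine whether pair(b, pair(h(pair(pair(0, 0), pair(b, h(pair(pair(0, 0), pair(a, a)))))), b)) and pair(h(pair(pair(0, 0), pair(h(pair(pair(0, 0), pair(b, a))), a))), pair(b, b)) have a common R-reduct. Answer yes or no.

Reduce t₁ = pair(b, pair(h(pair(pair(0, 0), pair(b, h(pair(pair(0, 0), pair(a, a)))))), b)):
1. pair(b, pair(h(pair(pair(0, 0), pair(b, h(pair(pair(0, 0), pair(a, a)))))), b))  →  pair(b, pair(h(pair(pair(0, 0), pair(b, a))), b))   [R4 at 2.1.1.2.2]
2. pair(b, pair(h(pair(pair(0, 0), pair(b, a))), b))  →  pair(b, pair(b, b))   [R4 at 2.1]

Reduce t₂ = pair(h(pair(pair(0, 0), pair(h(pair(pair(0, 0), pair(b, a))), a))), pair(b, b)):
1. pair(h(pair(pair(0, 0), pair(h(pair(pair(0, 0), pair(b, a))), a))), pair(b, b))  →  pair(h(pair(pair(0, 0), pair(b, a))), pair(b, b))   [R4 at 1]
2. pair(h(pair(pair(0, 0), pair(b, a))), pair(b, b))  →  pair(b, pair(b, b))   [R4 at 1]

yes — NF(t₁) = pair(b, pair(b, b)), NF(t₂) = pair(b, pair(b, b))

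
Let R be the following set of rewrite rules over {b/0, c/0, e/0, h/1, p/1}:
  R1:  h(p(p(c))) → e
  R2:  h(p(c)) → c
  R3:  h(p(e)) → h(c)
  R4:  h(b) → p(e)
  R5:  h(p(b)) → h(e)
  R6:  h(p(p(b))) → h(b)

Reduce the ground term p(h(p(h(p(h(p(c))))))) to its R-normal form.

p(c)

1. p(h(p(h(p(h(p(c)))))))  →  p(h(p(h(p(c)))))   [R2 at 1.1.1.1.1]
2. p(h(p(h(p(c)))))  →  p(h(p(c)))   [R2 at 1.1.1]
3. p(h(p(c)))  →  p(c)   [R2 at 1]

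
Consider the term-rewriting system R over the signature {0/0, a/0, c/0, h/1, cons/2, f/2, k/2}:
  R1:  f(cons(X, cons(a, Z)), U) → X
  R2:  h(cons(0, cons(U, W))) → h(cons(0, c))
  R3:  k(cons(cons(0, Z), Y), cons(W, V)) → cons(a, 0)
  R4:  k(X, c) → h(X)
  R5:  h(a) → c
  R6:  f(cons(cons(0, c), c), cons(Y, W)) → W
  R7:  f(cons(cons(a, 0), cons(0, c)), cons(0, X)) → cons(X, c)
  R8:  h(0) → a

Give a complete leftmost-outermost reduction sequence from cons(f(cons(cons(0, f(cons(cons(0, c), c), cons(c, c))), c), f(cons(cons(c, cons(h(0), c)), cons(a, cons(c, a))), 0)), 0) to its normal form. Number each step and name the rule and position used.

cons(cons(a, c), 0)

1. cons(f(cons(cons(0, f(cons(cons(0, c), c), cons(c, c))), c), f(cons(cons(c, cons(h(0), c)), cons(a, cons(c, a))), 0)), 0)  →  cons(f(cons(cons(0, c), c), f(cons(cons(c, cons(h(0), c)), cons(a, cons(c, a))), 0)), 0)   [R6 at 1.1.1.2]
2. cons(f(cons(cons(0, c), c), f(cons(cons(c, cons(h(0), c)), cons(a, cons(c, a))), 0)), 0)  →  cons(f(cons(cons(0, c), c), cons(c, cons(h(0), c))), 0)   [R1 at 1.2]
3. cons(f(cons(cons(0, c), c), cons(c, cons(h(0), c))), 0)  →  cons(cons(h(0), c), 0)   [R6 at 1]
4. cons(cons(h(0), c), 0)  →  cons(cons(a, c), 0)   [R8 at 1.1]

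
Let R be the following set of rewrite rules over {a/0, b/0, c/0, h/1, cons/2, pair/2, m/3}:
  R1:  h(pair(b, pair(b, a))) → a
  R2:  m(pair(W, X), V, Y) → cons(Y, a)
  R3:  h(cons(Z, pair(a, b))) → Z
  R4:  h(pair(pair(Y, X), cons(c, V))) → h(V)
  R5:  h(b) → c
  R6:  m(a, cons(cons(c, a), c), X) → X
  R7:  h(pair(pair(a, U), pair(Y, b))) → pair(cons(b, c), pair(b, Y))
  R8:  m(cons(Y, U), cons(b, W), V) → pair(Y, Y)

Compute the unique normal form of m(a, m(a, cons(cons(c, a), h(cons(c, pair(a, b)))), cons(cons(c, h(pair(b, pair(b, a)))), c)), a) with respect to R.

1. m(a, m(a, cons(cons(c, a), h(cons(c, pair(a, b)))), cons(cons(c, h(pair(b, pair(b, a)))), c)), a)  →  m(a, m(a, cons(cons(c, a), c), cons(cons(c, h(pair(b, pair(b, a)))), c)), a)   [R3 at 2.2.2]
2. m(a, m(a, cons(cons(c, a), c), cons(cons(c, h(pair(b, pair(b, a)))), c)), a)  →  m(a, cons(cons(c, h(pair(b, pair(b, a)))), c), a)   [R6 at 2]
3. m(a, cons(cons(c, h(pair(b, pair(b, a)))), c), a)  →  m(a, cons(cons(c, a), c), a)   [R1 at 2.1.2]
4. m(a, cons(cons(c, a), c), a)  →  a   [R6 at ε]

a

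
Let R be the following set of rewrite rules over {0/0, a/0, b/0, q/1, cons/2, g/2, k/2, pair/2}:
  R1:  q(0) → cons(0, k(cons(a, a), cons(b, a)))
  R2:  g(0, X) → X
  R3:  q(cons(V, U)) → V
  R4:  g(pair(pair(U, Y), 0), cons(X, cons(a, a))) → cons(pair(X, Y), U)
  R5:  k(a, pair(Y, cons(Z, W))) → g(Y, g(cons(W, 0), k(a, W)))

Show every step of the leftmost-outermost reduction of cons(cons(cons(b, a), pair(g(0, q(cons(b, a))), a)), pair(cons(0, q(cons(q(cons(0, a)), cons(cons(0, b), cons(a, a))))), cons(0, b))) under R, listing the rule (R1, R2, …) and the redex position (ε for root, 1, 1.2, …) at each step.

cons(cons(cons(b, a), pair(b, a)), pair(cons(0, 0), cons(0, b)))

1. cons(cons(cons(b, a), pair(g(0, q(cons(b, a))), a)), pair(cons(0, q(cons(q(cons(0, a)), cons(cons(0, b), cons(a, a))))), cons(0, b)))  →  cons(cons(cons(b, a), pair(q(cons(b, a)), a)), pair(cons(0, q(cons(q(cons(0, a)), cons(cons(0, b), cons(a, a))))), cons(0, b)))   [R2 at 1.2.1]
2. cons(cons(cons(b, a), pair(q(cons(b, a)), a)), pair(cons(0, q(cons(q(cons(0, a)), cons(cons(0, b), cons(a, a))))), cons(0, b)))  →  cons(cons(cons(b, a), pair(b, a)), pair(cons(0, q(cons(q(cons(0, a)), cons(cons(0, b), cons(a, a))))), cons(0, b)))   [R3 at 1.2.1]
3. cons(cons(cons(b, a), pair(b, a)), pair(cons(0, q(cons(q(cons(0, a)), cons(cons(0, b), cons(a, a))))), cons(0, b)))  →  cons(cons(cons(b, a), pair(b, a)), pair(cons(0, q(cons(0, a))), cons(0, b)))   [R3 at 2.1.2]
4. cons(cons(cons(b, a), pair(b, a)), pair(cons(0, q(cons(0, a))), cons(0, b)))  →  cons(cons(cons(b, a), pair(b, a)), pair(cons(0, 0), cons(0, b)))   [R3 at 2.1.2]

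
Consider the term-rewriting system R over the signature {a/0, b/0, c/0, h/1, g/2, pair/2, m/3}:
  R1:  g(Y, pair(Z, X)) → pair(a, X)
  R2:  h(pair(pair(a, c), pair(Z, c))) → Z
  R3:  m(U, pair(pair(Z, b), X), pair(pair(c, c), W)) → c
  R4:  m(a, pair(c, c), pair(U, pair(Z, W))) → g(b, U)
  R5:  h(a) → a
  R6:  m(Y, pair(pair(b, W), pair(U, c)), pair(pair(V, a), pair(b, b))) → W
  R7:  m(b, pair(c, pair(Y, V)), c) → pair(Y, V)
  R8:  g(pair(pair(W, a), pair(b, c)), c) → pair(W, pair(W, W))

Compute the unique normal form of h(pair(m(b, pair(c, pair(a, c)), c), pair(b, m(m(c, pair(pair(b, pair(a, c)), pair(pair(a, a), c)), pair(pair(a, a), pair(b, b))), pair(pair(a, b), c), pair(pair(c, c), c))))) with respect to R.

1. h(pair(m(b, pair(c, pair(a, c)), c), pair(b, m(m(c, pair(pair(b, pair(a, c)), pair(pair(a, a), c)), pair(pair(a, a), pair(b, b))), pair(pair(a, b), c), pair(pair(c, c), c)))))  →  h(pair(pair(a, c), pair(b, m(m(c, pair(pair(b, pair(a, c)), pair(pair(a, a), c)), pair(pair(a, a), pair(b, b))), pair(pair(a, b), c), pair(pair(c, c), c)))))   [R7 at 1.1]
2. h(pair(pair(a, c), pair(b, m(m(c, pair(pair(b, pair(a, c)), pair(pair(a, a), c)), pair(pair(a, a), pair(b, b))), pair(pair(a, b), c), pair(pair(c, c), c)))))  →  h(pair(pair(a, c), pair(b, c)))   [R3 at 1.2.2]
3. h(pair(pair(a, c), pair(b, c)))  →  b   [R2 at ε]

b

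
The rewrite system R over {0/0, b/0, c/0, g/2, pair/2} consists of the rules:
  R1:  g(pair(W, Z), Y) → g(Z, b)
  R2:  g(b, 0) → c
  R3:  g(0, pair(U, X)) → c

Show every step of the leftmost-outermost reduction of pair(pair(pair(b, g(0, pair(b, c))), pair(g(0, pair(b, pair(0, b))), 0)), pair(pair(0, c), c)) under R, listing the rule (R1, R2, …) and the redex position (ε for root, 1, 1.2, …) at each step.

1. pair(pair(pair(b, g(0, pair(b, c))), pair(g(0, pair(b, pair(0, b))), 0)), pair(pair(0, c), c))  →  pair(pair(pair(b, c), pair(g(0, pair(b, pair(0, b))), 0)), pair(pair(0, c), c))   [R3 at 1.1.2]
2. pair(pair(pair(b, c), pair(g(0, pair(b, pair(0, b))), 0)), pair(pair(0, c), c))  →  pair(pair(pair(b, c), pair(c, 0)), pair(pair(0, c), c))   [R3 at 1.2.1]

pair(pair(pair(b, c), pair(c, 0)), pair(pair(0, c), c))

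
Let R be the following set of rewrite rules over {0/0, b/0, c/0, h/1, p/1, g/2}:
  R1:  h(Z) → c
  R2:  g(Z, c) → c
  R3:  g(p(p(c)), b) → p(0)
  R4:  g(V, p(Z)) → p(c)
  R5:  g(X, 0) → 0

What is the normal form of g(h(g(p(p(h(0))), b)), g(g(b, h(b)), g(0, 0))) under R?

0

1. g(h(g(p(p(h(0))), b)), g(g(b, h(b)), g(0, 0)))  →  g(c, g(g(b, h(b)), g(0, 0)))   [R1 at 1]
2. g(c, g(g(b, h(b)), g(0, 0)))  →  g(c, g(g(b, c), g(0, 0)))   [R1 at 2.1.2]
3. g(c, g(g(b, c), g(0, 0)))  →  g(c, g(c, g(0, 0)))   [R2 at 2.1]
4. g(c, g(c, g(0, 0)))  →  g(c, g(c, 0))   [R5 at 2.2]
5. g(c, g(c, 0))  →  g(c, 0)   [R5 at 2]
6. g(c, 0)  →  0   [R5 at ε]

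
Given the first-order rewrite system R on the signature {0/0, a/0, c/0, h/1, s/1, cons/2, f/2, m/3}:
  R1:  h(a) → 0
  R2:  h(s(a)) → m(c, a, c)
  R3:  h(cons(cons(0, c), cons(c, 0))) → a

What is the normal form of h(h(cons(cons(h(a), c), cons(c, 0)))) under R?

1. h(h(cons(cons(h(a), c), cons(c, 0))))  →  h(h(cons(cons(0, c), cons(c, 0))))   [R1 at 1.1.1.1]
2. h(h(cons(cons(0, c), cons(c, 0))))  →  h(a)   [R3 at 1]
3. h(a)  →  0   [R1 at ε]

0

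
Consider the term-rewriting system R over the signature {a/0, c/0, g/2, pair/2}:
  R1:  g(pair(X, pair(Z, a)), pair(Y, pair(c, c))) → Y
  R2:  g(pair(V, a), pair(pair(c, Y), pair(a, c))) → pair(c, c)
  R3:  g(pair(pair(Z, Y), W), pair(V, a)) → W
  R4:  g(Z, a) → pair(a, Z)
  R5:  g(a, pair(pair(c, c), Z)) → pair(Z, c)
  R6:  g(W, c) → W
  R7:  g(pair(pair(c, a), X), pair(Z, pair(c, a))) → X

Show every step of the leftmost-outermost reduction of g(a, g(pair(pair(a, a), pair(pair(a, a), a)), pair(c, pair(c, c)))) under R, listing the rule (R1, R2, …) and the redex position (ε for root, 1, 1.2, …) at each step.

a

1. g(a, g(pair(pair(a, a), pair(pair(a, a), a)), pair(c, pair(c, c))))  →  g(a, c)   [R1 at 2]
2. g(a, c)  →  a   [R6 at ε]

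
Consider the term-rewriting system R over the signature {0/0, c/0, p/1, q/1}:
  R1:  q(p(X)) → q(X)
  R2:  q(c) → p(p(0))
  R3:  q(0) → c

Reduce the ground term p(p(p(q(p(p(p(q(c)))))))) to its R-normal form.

p(p(p(c)))

1. p(p(p(q(p(p(p(q(c))))))))  →  p(p(p(q(p(p(q(c)))))))   [R1 at 1.1.1]
2. p(p(p(q(p(p(q(c)))))))  →  p(p(p(q(p(q(c))))))   [R1 at 1.1.1]
3. p(p(p(q(p(q(c))))))  →  p(p(p(q(q(c)))))   [R1 at 1.1.1]
4. p(p(p(q(q(c)))))  →  p(p(p(q(p(p(0))))))   [R2 at 1.1.1.1]
5. p(p(p(q(p(p(0))))))  →  p(p(p(q(p(0)))))   [R1 at 1.1.1]
6. p(p(p(q(p(0)))))  →  p(p(p(q(0))))   [R1 at 1.1.1]
7. p(p(p(q(0))))  →  p(p(p(c)))   [R3 at 1.1.1]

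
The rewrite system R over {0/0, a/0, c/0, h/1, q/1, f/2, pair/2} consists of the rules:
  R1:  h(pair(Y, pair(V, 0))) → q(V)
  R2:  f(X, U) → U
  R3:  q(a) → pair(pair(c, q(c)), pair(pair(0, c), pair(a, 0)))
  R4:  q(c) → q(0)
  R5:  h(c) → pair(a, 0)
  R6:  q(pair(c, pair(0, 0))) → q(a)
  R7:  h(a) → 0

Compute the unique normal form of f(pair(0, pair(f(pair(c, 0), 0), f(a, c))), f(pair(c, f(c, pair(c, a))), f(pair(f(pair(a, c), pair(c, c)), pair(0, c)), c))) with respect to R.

1. f(pair(0, pair(f(pair(c, 0), 0), f(a, c))), f(pair(c, f(c, pair(c, a))), f(pair(f(pair(a, c), pair(c, c)), pair(0, c)), c)))  →  f(pair(c, f(c, pair(c, a))), f(pair(f(pair(a, c), pair(c, c)), pair(0, c)), c))   [R2 at ε]
2. f(pair(c, f(c, pair(c, a))), f(pair(f(pair(a, c), pair(c, c)), pair(0, c)), c))  →  f(pair(f(pair(a, c), pair(c, c)), pair(0, c)), c)   [R2 at ε]
3. f(pair(f(pair(a, c), pair(c, c)), pair(0, c)), c)  →  c   [R2 at ε]

c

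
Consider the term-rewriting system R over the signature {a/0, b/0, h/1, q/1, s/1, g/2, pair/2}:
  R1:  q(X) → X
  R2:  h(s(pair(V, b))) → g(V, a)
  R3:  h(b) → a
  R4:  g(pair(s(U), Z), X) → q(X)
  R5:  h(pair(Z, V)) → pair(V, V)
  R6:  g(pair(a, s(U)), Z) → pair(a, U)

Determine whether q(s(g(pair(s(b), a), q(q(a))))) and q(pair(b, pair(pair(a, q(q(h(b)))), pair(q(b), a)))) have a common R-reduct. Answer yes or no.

Reduce t₁ = q(s(g(pair(s(b), a), q(q(a))))):
1. q(s(g(pair(s(b), a), q(q(a)))))  →  s(g(pair(s(b), a), q(q(a))))   [R1 at ε]
2. s(g(pair(s(b), a), q(q(a))))  →  s(q(q(q(a))))   [R4 at 1]
3. s(q(q(q(a))))  →  s(q(q(a)))   [R1 at 1]
4. s(q(q(a)))  →  s(q(a))   [R1 at 1]
5. s(q(a))  →  s(a)   [R1 at 1]

Reduce t₂ = q(pair(b, pair(pair(a, q(q(h(b)))), pair(q(b), a)))):
1. q(pair(b, pair(pair(a, q(q(h(b)))), pair(q(b), a))))  →  pair(b, pair(pair(a, q(q(h(b)))), pair(q(b), a)))   [R1 at ε]
2. pair(b, pair(pair(a, q(q(h(b)))), pair(q(b), a)))  →  pair(b, pair(pair(a, q(h(b))), pair(q(b), a)))   [R1 at 2.1.2]
3. pair(b, pair(pair(a, q(h(b))), pair(q(b), a)))  →  pair(b, pair(pair(a, h(b)), pair(q(b), a)))   [R1 at 2.1.2]
4. pair(b, pair(pair(a, h(b)), pair(q(b), a)))  →  pair(b, pair(pair(a, a), pair(q(b), a)))   [R3 at 2.1.2]
5. pair(b, pair(pair(a, a), pair(q(b), a)))  →  pair(b, pair(pair(a, a), pair(b, a)))   [R1 at 2.2.1]

no — NF(t₁) = s(a), NF(t₂) = pair(b, pair(pair(a, a), pair(b, a)))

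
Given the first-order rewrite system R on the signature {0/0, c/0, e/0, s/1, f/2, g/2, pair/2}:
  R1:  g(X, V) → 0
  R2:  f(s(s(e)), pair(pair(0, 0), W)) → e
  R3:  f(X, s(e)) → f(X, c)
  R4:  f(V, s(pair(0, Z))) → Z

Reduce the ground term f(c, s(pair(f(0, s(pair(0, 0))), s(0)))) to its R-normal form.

s(0)

1. f(c, s(pair(f(0, s(pair(0, 0))), s(0))))  →  f(c, s(pair(0, s(0))))   [R4 at 2.1.1]
2. f(c, s(pair(0, s(0))))  →  s(0)   [R4 at ε]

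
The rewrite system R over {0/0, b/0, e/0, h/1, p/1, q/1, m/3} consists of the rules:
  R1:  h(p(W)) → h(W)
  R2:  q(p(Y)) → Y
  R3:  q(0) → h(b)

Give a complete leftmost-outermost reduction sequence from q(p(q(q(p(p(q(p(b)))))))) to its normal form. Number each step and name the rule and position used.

1. q(p(q(q(p(p(q(p(b))))))))  →  q(q(p(p(q(p(b))))))   [R2 at ε]
2. q(q(p(p(q(p(b))))))  →  q(p(q(p(b))))   [R2 at 1]
3. q(p(q(p(b))))  →  q(p(b))   [R2 at ε]
4. q(p(b))  →  b   [R2 at ε]

b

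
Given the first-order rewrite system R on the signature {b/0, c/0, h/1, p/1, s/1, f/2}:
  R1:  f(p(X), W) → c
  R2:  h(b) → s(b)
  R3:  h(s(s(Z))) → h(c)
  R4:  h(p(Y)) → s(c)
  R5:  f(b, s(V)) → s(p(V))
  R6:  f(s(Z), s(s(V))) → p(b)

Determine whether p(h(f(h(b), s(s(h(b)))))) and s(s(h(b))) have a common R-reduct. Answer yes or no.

no — NF(t₁) = p(s(c)), NF(t₂) = s(s(s(b)))

Reduce t₁ = p(h(f(h(b), s(s(h(b)))))):
1. p(h(f(h(b), s(s(h(b))))))  →  p(h(f(s(b), s(s(h(b))))))   [R2 at 1.1.1]
2. p(h(f(s(b), s(s(h(b))))))  →  p(h(p(b)))   [R6 at 1.1]
3. p(h(p(b)))  →  p(s(c))   [R4 at 1]

Reduce t₂ = s(s(h(b))):
1. s(s(h(b)))  →  s(s(s(b)))   [R2 at 1.1]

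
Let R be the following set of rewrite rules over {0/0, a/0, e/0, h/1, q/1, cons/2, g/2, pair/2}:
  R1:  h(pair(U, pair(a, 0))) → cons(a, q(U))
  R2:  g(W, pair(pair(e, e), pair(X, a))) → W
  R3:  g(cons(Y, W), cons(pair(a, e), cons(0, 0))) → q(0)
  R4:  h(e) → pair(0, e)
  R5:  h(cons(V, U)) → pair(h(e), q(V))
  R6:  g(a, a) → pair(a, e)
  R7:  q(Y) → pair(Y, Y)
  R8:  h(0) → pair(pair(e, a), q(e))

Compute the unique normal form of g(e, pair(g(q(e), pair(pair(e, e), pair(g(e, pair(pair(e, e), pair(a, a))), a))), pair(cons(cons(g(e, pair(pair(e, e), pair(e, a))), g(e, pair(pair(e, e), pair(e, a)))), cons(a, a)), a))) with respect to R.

e

1. g(e, pair(g(q(e), pair(pair(e, e), pair(g(e, pair(pair(e, e), pair(a, a))), a))), pair(cons(cons(g(e, pair(pair(e, e), pair(e, a))), g(e, pair(pair(e, e), pair(e, a)))), cons(a, a)), a)))  →  g(e, pair(q(e), pair(cons(cons(g(e, pair(pair(e, e), pair(e, a))), g(e, pair(pair(e, e), pair(e, a)))), cons(a, a)), a)))   [R2 at 2.1]
2. g(e, pair(q(e), pair(cons(cons(g(e, pair(pair(e, e), pair(e, a))), g(e, pair(pair(e, e), pair(e, a)))), cons(a, a)), a)))  →  g(e, pair(pair(e, e), pair(cons(cons(g(e, pair(pair(e, e), pair(e, a))), g(e, pair(pair(e, e), pair(e, a)))), cons(a, a)), a)))   [R7 at 2.1]
3. g(e, pair(pair(e, e), pair(cons(cons(g(e, pair(pair(e, e), pair(e, a))), g(e, pair(pair(e, e), pair(e, a)))), cons(a, a)), a)))  →  e   [R2 at ε]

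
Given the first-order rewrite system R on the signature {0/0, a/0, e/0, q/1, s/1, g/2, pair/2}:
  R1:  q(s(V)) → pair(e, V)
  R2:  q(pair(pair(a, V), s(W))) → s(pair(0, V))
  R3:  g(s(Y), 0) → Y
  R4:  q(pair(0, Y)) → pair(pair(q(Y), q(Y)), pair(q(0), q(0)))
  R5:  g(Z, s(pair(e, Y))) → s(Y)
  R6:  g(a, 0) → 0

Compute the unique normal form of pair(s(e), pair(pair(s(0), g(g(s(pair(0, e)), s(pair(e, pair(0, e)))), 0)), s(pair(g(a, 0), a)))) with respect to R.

pair(s(e), pair(pair(s(0), pair(0, e)), s(pair(0, a))))

1. pair(s(e), pair(pair(s(0), g(g(s(pair(0, e)), s(pair(e, pair(0, e)))), 0)), s(pair(g(a, 0), a))))  →  pair(s(e), pair(pair(s(0), g(s(pair(0, e)), 0)), s(pair(g(a, 0), a))))   [R5 at 2.1.2.1]
2. pair(s(e), pair(pair(s(0), g(s(pair(0, e)), 0)), s(pair(g(a, 0), a))))  →  pair(s(e), pair(pair(s(0), pair(0, e)), s(pair(g(a, 0), a))))   [R3 at 2.1.2]
3. pair(s(e), pair(pair(s(0), pair(0, e)), s(pair(g(a, 0), a))))  →  pair(s(e), pair(pair(s(0), pair(0, e)), s(pair(0, a))))   [R6 at 2.2.1.1]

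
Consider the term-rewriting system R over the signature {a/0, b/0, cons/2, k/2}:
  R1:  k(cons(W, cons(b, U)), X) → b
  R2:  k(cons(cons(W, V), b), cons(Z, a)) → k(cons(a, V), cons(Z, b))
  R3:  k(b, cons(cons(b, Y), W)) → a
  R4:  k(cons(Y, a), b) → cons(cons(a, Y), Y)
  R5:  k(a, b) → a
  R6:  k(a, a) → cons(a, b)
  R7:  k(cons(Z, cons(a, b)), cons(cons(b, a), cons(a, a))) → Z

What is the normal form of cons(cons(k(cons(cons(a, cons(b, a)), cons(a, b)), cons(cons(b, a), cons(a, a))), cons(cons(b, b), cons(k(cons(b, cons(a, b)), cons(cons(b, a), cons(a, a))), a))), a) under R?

1. cons(cons(k(cons(cons(a, cons(b, a)), cons(a, b)), cons(cons(b, a), cons(a, a))), cons(cons(b, b), cons(k(cons(b, cons(a, b)), cons(cons(b, a), cons(a, a))), a))), a)  →  cons(cons(cons(a, cons(b, a)), cons(cons(b, b), cons(k(cons(b, cons(a, b)), cons(cons(b, a), cons(a, a))), a))), a)   [R7 at 1.1]
2. cons(cons(cons(a, cons(b, a)), cons(cons(b, b), cons(k(cons(b, cons(a, b)), cons(cons(b, a), cons(a, a))), a))), a)  →  cons(cons(cons(a, cons(b, a)), cons(cons(b, b), cons(b, a))), a)   [R7 at 1.2.2.1]

cons(cons(cons(a, cons(b, a)), cons(cons(b, b), cons(b, a))), a)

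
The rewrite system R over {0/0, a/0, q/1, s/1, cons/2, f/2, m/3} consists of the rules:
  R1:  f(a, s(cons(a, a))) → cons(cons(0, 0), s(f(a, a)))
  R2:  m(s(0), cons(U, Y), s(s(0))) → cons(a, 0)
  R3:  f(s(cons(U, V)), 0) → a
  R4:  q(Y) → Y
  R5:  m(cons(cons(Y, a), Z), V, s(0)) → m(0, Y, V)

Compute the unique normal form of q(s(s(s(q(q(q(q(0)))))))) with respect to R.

s(s(s(0)))

1. q(s(s(s(q(q(q(q(0))))))))  →  s(s(s(q(q(q(q(0)))))))   [R4 at ε]
2. s(s(s(q(q(q(q(0)))))))  →  s(s(s(q(q(q(0))))))   [R4 at 1.1.1]
3. s(s(s(q(q(q(0))))))  →  s(s(s(q(q(0)))))   [R4 at 1.1.1]
4. s(s(s(q(q(0)))))  →  s(s(s(q(0))))   [R4 at 1.1.1]
5. s(s(s(q(0))))  →  s(s(s(0)))   [R4 at 1.1.1]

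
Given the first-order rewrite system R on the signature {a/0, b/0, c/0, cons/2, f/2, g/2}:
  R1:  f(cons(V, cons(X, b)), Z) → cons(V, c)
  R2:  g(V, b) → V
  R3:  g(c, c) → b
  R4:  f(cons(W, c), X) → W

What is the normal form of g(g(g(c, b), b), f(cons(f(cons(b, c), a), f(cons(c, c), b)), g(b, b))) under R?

1. g(g(g(c, b), b), f(cons(f(cons(b, c), a), f(cons(c, c), b)), g(b, b)))  →  g(g(c, b), f(cons(f(cons(b, c), a), f(cons(c, c), b)), g(b, b)))   [R2 at 1]
2. g(g(c, b), f(cons(f(cons(b, c), a), f(cons(c, c), b)), g(b, b)))  →  g(c, f(cons(f(cons(b, c), a), f(cons(c, c), b)), g(b, b)))   [R2 at 1]
3. g(c, f(cons(f(cons(b, c), a), f(cons(c, c), b)), g(b, b)))  →  g(c, f(cons(b, f(cons(c, c), b)), g(b, b)))   [R4 at 2.1.1]
4. g(c, f(cons(b, f(cons(c, c), b)), g(b, b)))  →  g(c, f(cons(b, c), g(b, b)))   [R4 at 2.1.2]
5. g(c, f(cons(b, c), g(b, b)))  →  g(c, b)   [R4 at 2]
6. g(c, b)  →  c   [R2 at ε]

c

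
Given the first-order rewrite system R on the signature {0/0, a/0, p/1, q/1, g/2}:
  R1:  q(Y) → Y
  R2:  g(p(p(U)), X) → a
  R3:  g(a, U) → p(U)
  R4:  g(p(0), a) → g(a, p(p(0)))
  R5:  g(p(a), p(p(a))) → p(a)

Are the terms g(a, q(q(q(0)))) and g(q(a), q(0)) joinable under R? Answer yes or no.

Reduce t₁ = g(a, q(q(q(0)))):
1. g(a, q(q(q(0))))  →  p(q(q(q(0))))   [R3 at ε]
2. p(q(q(q(0))))  →  p(q(q(0)))   [R1 at 1]
3. p(q(q(0)))  →  p(q(0))   [R1 at 1]
4. p(q(0))  →  p(0)   [R1 at 1]

Reduce t₂ = g(q(a), q(0)):
1. g(q(a), q(0))  →  g(a, q(0))   [R1 at 1]
2. g(a, q(0))  →  p(q(0))   [R3 at ε]
3. p(q(0))  →  p(0)   [R1 at 1]

yes — NF(t₁) = p(0), NF(t₂) = p(0)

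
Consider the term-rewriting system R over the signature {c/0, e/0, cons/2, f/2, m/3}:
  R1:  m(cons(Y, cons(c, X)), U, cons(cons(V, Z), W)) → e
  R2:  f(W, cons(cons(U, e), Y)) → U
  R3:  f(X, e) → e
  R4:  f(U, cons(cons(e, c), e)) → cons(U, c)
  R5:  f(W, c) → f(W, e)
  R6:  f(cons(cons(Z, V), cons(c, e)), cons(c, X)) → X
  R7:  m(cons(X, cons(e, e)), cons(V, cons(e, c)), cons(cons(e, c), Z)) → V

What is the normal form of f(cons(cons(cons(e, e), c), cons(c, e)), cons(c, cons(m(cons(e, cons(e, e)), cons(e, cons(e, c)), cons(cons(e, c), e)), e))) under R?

1. f(cons(cons(cons(e, e), c), cons(c, e)), cons(c, cons(m(cons(e, cons(e, e)), cons(e, cons(e, c)), cons(cons(e, c), e)), e)))  →  cons(m(cons(e, cons(e, e)), cons(e, cons(e, c)), cons(cons(e, c), e)), e)   [R6 at ε]
2. cons(m(cons(e, cons(e, e)), cons(e, cons(e, c)), cons(cons(e, c), e)), e)  →  cons(e, e)   [R7 at 1]

cons(e, e)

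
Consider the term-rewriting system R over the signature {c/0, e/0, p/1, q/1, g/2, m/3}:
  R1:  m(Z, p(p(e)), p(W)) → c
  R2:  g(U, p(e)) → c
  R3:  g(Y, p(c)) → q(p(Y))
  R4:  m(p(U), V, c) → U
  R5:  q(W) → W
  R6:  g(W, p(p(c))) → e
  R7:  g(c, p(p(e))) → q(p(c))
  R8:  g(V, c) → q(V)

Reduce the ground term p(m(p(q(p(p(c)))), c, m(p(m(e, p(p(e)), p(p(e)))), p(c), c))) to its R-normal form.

p(p(p(c)))

1. p(m(p(q(p(p(c)))), c, m(p(m(e, p(p(e)), p(p(e)))), p(c), c)))  →  p(m(p(p(p(c))), c, m(p(m(e, p(p(e)), p(p(e)))), p(c), c)))   [R5 at 1.1.1]
2. p(m(p(p(p(c))), c, m(p(m(e, p(p(e)), p(p(e)))), p(c), c)))  →  p(m(p(p(p(c))), c, m(e, p(p(e)), p(p(e)))))   [R4 at 1.3]
3. p(m(p(p(p(c))), c, m(e, p(p(e)), p(p(e)))))  →  p(m(p(p(p(c))), c, c))   [R1 at 1.3]
4. p(m(p(p(p(c))), c, c))  →  p(p(p(c)))   [R4 at 1]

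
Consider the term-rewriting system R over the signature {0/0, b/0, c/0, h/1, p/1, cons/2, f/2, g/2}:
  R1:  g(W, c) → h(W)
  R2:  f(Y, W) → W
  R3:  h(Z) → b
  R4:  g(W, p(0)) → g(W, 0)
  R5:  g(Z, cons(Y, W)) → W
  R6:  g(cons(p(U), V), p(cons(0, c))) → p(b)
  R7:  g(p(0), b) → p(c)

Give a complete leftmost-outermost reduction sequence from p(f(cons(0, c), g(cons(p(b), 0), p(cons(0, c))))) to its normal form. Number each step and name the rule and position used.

1. p(f(cons(0, c), g(cons(p(b), 0), p(cons(0, c)))))  →  p(g(cons(p(b), 0), p(cons(0, c))))   [R2 at 1]
2. p(g(cons(p(b), 0), p(cons(0, c))))  →  p(p(b))   [R6 at 1]

p(p(b))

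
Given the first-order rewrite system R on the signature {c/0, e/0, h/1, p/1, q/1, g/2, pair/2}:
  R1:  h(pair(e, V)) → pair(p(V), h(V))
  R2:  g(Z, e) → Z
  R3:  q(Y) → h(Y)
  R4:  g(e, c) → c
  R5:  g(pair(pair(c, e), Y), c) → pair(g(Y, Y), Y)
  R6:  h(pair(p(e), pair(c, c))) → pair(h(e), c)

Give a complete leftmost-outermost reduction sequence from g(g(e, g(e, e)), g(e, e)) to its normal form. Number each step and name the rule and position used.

1. g(g(e, g(e, e)), g(e, e))  →  g(g(e, e), g(e, e))   [R2 at 1.2]
2. g(g(e, e), g(e, e))  →  g(e, g(e, e))   [R2 at 1]
3. g(e, g(e, e))  →  g(e, e)   [R2 at 2]
4. g(e, e)  →  e   [R2 at ε]

e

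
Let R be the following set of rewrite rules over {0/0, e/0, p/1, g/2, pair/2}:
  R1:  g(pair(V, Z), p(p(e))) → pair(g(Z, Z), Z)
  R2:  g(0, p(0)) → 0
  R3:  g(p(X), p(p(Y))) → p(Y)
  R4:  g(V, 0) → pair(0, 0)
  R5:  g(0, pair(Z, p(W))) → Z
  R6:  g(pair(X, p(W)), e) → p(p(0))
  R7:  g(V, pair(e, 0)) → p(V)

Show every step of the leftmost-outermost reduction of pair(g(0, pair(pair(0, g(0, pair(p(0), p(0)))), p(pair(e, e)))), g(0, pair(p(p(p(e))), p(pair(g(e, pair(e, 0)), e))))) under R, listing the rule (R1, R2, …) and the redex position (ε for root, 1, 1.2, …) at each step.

1. pair(g(0, pair(pair(0, g(0, pair(p(0), p(0)))), p(pair(e, e)))), g(0, pair(p(p(p(e))), p(pair(g(e, pair(e, 0)), e)))))  →  pair(pair(0, g(0, pair(p(0), p(0)))), g(0, pair(p(p(p(e))), p(pair(g(e, pair(e, 0)), e)))))   [R5 at 1]
2. pair(pair(0, g(0, pair(p(0), p(0)))), g(0, pair(p(p(p(e))), p(pair(g(e, pair(e, 0)), e)))))  →  pair(pair(0, p(0)), g(0, pair(p(p(p(e))), p(pair(g(e, pair(e, 0)), e)))))   [R5 at 1.2]
3. pair(pair(0, p(0)), g(0, pair(p(p(p(e))), p(pair(g(e, pair(e, 0)), e)))))  →  pair(pair(0, p(0)), p(p(p(e))))   [R5 at 2]

pair(pair(0, p(0)), p(p(p(e))))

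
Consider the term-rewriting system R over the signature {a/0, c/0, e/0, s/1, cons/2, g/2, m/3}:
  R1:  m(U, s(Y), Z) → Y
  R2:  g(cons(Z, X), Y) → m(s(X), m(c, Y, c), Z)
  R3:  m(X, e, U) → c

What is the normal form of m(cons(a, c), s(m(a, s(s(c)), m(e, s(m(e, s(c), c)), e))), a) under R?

s(c)

1. m(cons(a, c), s(m(a, s(s(c)), m(e, s(m(e, s(c), c)), e))), a)  →  m(a, s(s(c)), m(e, s(m(e, s(c), c)), e))   [R1 at ε]
2. m(a, s(s(c)), m(e, s(m(e, s(c), c)), e))  →  s(c)   [R1 at ε]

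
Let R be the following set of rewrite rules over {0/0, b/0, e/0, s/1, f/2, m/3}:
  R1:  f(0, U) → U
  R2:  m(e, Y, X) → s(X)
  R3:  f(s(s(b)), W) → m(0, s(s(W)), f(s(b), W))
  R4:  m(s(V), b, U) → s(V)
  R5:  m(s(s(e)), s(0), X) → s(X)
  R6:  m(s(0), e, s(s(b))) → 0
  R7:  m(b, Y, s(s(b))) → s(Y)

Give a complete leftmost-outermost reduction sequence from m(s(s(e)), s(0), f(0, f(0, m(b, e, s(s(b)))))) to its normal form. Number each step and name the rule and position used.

1. m(s(s(e)), s(0), f(0, f(0, m(b, e, s(s(b))))))  →  s(f(0, f(0, m(b, e, s(s(b))))))   [R5 at ε]
2. s(f(0, f(0, m(b, e, s(s(b))))))  →  s(f(0, m(b, e, s(s(b)))))   [R1 at 1]
3. s(f(0, m(b, e, s(s(b)))))  →  s(m(b, e, s(s(b))))   [R1 at 1]
4. s(m(b, e, s(s(b))))  →  s(s(e))   [R7 at 1]

s(s(e))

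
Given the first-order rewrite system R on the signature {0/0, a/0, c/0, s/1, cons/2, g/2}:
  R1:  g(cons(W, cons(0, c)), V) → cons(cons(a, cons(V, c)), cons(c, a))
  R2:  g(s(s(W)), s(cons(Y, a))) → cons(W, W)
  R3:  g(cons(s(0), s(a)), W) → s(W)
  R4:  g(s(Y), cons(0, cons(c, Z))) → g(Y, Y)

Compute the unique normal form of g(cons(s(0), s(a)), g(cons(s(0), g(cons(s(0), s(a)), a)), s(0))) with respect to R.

s(s(s(0)))

1. g(cons(s(0), s(a)), g(cons(s(0), g(cons(s(0), s(a)), a)), s(0)))  →  s(g(cons(s(0), g(cons(s(0), s(a)), a)), s(0)))   [R3 at ε]
2. s(g(cons(s(0), g(cons(s(0), s(a)), a)), s(0)))  →  s(g(cons(s(0), s(a)), s(0)))   [R3 at 1.1.2]
3. s(g(cons(s(0), s(a)), s(0)))  →  s(s(s(0)))   [R3 at 1]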